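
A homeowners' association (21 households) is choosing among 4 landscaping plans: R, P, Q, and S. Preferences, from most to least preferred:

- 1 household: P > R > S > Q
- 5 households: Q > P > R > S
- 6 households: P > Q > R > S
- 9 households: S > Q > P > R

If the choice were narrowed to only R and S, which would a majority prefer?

R

Voters preferring R to S: 12; preferring S to R: 9.
R wins the head-to-head.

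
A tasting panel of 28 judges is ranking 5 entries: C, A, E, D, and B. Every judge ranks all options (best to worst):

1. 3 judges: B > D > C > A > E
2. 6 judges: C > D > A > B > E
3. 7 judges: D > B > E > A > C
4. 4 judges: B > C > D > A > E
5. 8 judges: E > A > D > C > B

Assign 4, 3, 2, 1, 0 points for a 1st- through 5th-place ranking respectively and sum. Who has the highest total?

C: 3·2 + 6·4 + 7·0 + 4·3 + 8·1 = 50
A: 3·1 + 6·2 + 7·1 + 4·1 + 8·3 = 50
E: 3·0 + 6·0 + 7·2 + 4·0 + 8·4 = 46
D: 3·3 + 6·3 + 7·4 + 4·2 + 8·2 = 79
B: 3·4 + 6·1 + 7·3 + 4·4 + 8·0 = 55
D has the highest Borda score (79).

D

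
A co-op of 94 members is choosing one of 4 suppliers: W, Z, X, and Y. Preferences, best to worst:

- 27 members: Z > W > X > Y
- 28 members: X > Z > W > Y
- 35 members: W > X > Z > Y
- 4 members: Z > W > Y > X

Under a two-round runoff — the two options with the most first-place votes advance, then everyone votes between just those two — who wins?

Z

Round 1 first-place votes: W 35, Z 31, X 28, Y 0.
W and Z advance.
Runoff: W is preferred to Z by 35 voters; Z by 59.
Z wins the runoff.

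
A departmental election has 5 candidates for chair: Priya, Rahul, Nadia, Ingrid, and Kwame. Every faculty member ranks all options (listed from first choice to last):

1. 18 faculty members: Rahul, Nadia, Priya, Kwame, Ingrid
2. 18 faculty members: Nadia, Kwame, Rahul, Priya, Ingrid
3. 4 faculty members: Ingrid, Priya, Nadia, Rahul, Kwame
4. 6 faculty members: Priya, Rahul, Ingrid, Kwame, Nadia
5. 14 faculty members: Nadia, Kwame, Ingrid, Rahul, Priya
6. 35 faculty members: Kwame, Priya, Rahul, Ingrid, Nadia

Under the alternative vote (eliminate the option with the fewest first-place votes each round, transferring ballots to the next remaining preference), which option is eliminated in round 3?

Round 1: Priya 6, Rahul 18, Nadia 32, Ingrid 4, Kwame 35. Eliminate Ingrid.
Round 2: Priya 10, Rahul 18, Nadia 32, Kwame 35. Eliminate Priya.
Round 3: Rahul 24, Nadia 36, Kwame 35. Eliminate Rahul.

Rahul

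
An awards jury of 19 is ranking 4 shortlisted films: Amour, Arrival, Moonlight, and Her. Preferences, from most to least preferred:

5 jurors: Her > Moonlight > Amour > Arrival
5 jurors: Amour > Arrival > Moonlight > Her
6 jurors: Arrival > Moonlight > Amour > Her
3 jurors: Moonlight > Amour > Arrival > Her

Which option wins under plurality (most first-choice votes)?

Arrival

First-place votes: Amour 5, Arrival 6, Moonlight 3, Her 5.
Arrival has the most first-place votes.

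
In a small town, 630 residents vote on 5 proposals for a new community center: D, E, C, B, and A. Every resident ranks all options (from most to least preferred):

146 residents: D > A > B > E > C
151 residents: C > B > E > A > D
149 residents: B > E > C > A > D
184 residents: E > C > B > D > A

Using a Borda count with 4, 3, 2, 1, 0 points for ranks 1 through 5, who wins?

D: 146·4 + 151·0 + 149·0 + 184·1 = 768
E: 146·1 + 151·2 + 149·3 + 184·4 = 1631
C: 146·0 + 151·4 + 149·2 + 184·3 = 1454
B: 146·2 + 151·3 + 149·4 + 184·2 = 1709
A: 146·3 + 151·1 + 149·1 + 184·0 = 738
B has the highest Borda score (1709).

B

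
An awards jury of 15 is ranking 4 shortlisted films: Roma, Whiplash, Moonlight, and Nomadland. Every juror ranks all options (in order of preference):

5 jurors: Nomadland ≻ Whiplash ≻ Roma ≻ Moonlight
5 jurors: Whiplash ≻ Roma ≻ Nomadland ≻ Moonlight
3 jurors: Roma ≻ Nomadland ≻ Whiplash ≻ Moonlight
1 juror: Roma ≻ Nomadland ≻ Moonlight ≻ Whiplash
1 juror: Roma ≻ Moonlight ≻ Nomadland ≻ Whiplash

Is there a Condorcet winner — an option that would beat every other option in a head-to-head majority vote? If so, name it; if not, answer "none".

none

Checking pairwise contests:
Whiplash beats Roma 10–5.
Nomadland beats Whiplash 10–5.
Roma beats Moonlight 15–0.
Roma beats Nomadland 10–5.
Every option loses at least one head-to-head, so there is no Condorcet winner.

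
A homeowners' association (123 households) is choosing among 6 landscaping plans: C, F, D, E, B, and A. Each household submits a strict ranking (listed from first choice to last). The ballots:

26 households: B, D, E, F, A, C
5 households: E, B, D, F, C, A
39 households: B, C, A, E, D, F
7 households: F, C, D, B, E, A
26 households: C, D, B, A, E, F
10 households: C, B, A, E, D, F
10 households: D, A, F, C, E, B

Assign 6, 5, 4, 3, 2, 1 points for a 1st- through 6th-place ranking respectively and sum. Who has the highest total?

C: 26·1 + 5·2 + 39·5 + 7·5 + 26·6 + 10·6 + 10·3 = 512
F: 26·3 + 5·3 + 39·1 + 7·6 + 26·1 + 10·1 + 10·4 = 250
D: 26·5 + 5·4 + 39·2 + 7·4 + 26·5 + 10·2 + 10·6 = 466
E: 26·4 + 5·6 + 39·3 + 7·2 + 26·2 + 10·3 + 10·2 = 367
B: 26·6 + 5·5 + 39·6 + 7·3 + 26·4 + 10·5 + 10·1 = 600
A: 26·2 + 5·1 + 39·4 + 7·1 + 26·3 + 10·4 + 10·5 = 388
B has the highest Borda score (600).

B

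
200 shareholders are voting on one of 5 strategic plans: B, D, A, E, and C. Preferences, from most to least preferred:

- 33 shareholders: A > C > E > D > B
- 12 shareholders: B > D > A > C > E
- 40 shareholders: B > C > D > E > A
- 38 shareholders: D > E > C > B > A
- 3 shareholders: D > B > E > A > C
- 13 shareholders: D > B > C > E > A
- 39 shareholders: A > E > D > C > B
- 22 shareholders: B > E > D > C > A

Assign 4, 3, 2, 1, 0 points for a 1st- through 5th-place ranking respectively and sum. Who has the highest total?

D

B: 33·0 + 12·4 + 40·4 + 38·1 + 3·3 + 13·3 + 39·0 + 22·4 = 382
D: 33·1 + 12·3 + 40·2 + 38·4 + 3·4 + 13·4 + 39·2 + 22·2 = 487
A: 33·4 + 12·2 + 40·0 + 38·0 + 3·1 + 13·0 + 39·4 + 22·0 = 315
E: 33·2 + 12·0 + 40·1 + 38·3 + 3·2 + 13·1 + 39·3 + 22·3 = 422
C: 33·3 + 12·1 + 40·3 + 38·2 + 3·0 + 13·2 + 39·1 + 22·1 = 394
D has the highest Borda score (487).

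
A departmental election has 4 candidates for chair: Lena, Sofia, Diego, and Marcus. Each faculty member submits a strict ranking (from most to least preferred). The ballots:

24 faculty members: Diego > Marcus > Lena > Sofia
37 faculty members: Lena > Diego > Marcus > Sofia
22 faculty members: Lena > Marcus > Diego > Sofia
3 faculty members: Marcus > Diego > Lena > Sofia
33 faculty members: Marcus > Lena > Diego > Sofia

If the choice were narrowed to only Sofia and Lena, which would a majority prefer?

Voters preferring Sofia to Lena: 0; preferring Lena to Sofia: 119.
Lena wins the head-to-head.

Lena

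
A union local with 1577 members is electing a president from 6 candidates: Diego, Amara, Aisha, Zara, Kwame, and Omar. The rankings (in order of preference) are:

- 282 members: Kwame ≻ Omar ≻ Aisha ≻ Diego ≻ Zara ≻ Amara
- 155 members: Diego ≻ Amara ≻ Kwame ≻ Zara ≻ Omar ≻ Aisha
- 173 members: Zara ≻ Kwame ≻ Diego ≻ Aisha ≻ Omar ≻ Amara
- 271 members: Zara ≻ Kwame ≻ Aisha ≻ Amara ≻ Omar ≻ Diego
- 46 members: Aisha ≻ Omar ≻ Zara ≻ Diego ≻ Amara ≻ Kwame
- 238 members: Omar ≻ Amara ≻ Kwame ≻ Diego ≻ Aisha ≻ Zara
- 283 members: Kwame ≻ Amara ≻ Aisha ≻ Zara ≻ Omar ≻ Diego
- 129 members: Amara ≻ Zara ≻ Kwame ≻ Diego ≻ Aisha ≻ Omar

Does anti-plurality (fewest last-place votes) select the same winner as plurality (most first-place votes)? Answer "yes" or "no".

Anti-plurality — last-place votes: Diego 554, Amara 455, Aisha 155, Zara 238, Kwame 46, Omar 129. Winner: Kwame.
Plurality — first-place votes: Diego 155, Amara 129, Aisha 46, Zara 444, Kwame 565, Omar 238. Winner: Kwame.
The two methods agree.

yes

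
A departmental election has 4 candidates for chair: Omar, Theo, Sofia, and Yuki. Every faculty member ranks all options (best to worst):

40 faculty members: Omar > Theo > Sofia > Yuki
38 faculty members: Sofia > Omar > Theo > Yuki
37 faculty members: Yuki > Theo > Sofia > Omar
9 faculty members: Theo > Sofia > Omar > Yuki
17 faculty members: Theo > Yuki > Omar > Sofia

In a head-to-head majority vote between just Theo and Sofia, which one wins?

Voters preferring Theo to Sofia: 103; preferring Sofia to Theo: 38.
Theo wins the head-to-head.

Theo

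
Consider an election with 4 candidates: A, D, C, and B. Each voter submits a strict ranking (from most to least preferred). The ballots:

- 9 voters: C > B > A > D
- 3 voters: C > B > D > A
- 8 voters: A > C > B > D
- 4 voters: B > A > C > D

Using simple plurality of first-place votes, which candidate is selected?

First-place votes: A 8, D 0, C 12, B 4.
C has the most first-place votes.

C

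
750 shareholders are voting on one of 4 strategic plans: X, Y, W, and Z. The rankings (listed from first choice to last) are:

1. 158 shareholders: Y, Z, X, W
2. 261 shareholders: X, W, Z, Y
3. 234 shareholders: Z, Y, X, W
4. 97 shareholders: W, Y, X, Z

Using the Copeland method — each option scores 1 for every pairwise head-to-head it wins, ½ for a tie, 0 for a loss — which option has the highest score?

Z

X: beats W; loses to Y and Z → score 1.
Y: beats X and W; loses to Z → score 2.
W: loses to X, Y, and Z → score 0.
Z: beats X, Y, and W → score 3.
Z has the best pairwise record.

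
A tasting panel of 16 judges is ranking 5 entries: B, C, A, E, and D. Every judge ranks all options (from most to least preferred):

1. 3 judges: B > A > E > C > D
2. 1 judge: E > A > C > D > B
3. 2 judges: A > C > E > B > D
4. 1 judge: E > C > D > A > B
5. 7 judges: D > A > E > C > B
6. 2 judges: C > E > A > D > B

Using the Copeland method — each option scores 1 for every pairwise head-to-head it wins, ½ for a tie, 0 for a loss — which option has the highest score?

B: loses to C, A, E, and D → score 0.
C: beats B and D; loses to A and E → score 2.
A: beats B, C, and E; ties D → score 3.5.
E: beats B, C, and D; loses to A → score 3.
D: beats B; ties A; loses to C and E → score 1.5.
A has the best pairwise record.

A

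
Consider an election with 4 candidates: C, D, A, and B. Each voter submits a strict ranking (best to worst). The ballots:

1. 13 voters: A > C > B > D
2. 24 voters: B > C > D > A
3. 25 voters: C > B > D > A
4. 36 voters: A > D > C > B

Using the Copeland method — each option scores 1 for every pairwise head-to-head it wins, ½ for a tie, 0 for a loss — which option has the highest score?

C

C: beats D and B; ties A → score 2.5.
D: ties A; loses to C and B → score 0.5.
A: ties C, D, and B → score 1.5.
B: beats D; ties A; loses to C → score 1.5.
C has the best pairwise record.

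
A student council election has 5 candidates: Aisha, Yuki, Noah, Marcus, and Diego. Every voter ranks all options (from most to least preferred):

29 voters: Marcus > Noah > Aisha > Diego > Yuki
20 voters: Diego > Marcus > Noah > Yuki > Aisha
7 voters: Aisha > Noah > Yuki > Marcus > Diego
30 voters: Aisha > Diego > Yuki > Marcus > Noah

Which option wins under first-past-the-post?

First-place votes: Aisha 37, Yuki 0, Noah 0, Marcus 29, Diego 20.
Aisha has the most first-place votes.

Aisha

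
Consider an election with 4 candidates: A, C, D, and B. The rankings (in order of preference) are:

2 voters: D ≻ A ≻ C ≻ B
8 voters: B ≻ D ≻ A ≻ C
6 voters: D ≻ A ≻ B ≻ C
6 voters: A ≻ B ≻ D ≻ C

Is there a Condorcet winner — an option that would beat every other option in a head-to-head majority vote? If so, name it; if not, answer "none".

none

Checking pairwise contests:
D beats A 16–6.
A beats C 22–0.
B beats D 14–8.
A beats B 14–8.
Every option loses at least one head-to-head, so there is no Condorcet winner.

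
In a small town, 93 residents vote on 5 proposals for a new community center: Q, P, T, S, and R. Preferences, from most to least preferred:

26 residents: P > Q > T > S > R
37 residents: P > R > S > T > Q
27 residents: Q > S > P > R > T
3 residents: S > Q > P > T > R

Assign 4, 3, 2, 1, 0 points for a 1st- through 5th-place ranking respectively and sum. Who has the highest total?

Q: 26·3 + 37·0 + 27·4 + 3·3 = 195
P: 26·4 + 37·4 + 27·2 + 3·2 = 312
T: 26·2 + 37·1 + 27·0 + 3·1 = 92
S: 26·1 + 37·2 + 27·3 + 3·4 = 193
R: 26·0 + 37·3 + 27·1 + 3·0 = 138
P has the highest Borda score (312).

P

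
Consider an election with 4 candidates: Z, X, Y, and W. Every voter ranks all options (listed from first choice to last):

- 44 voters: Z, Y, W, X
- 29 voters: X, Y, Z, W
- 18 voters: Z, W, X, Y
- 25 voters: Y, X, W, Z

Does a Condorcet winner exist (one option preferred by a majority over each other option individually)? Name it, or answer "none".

Z vs X: 62–54 for Z.
Z vs Y: 62–54 for Z.
Z vs W: 91–25 for Z.
Z beats every other option head-to-head.

Z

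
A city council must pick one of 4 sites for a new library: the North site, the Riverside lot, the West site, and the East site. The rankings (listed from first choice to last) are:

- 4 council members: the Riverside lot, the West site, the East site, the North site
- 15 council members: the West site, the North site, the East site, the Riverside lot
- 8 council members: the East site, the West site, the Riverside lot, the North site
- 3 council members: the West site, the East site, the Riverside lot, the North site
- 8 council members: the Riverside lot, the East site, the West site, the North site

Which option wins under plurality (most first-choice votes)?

First-place votes: the North site 0, the Riverside lot 12, the West site 18, the East site 8.
the West site has the most first-place votes.

the West site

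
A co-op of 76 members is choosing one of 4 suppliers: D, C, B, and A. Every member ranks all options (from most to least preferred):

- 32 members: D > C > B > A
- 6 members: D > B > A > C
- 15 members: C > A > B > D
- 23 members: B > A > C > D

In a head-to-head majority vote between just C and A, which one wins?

C

Voters preferring C to A: 47; preferring A to C: 29.
C wins the head-to-head.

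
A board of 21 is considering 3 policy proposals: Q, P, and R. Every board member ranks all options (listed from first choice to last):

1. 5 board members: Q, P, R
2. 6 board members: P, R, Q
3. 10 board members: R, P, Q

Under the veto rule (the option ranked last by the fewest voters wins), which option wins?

P

Last-place votes: Q 16, P 0, R 5.
P is ranked last by the fewest voters, so P wins.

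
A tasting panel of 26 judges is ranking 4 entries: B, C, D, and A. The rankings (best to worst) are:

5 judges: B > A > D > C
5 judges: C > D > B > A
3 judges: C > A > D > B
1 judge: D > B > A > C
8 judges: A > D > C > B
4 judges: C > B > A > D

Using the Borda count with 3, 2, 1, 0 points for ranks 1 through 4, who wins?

B: 5·3 + 5·1 + 3·0 + 1·2 + 8·0 + 4·2 = 30
C: 5·0 + 5·3 + 3·3 + 1·0 + 8·1 + 4·3 = 44
D: 5·1 + 5·2 + 3·1 + 1·3 + 8·2 + 4·0 = 37
A: 5·2 + 5·0 + 3·2 + 1·1 + 8·3 + 4·1 = 45
A has the highest Borda score (45).

A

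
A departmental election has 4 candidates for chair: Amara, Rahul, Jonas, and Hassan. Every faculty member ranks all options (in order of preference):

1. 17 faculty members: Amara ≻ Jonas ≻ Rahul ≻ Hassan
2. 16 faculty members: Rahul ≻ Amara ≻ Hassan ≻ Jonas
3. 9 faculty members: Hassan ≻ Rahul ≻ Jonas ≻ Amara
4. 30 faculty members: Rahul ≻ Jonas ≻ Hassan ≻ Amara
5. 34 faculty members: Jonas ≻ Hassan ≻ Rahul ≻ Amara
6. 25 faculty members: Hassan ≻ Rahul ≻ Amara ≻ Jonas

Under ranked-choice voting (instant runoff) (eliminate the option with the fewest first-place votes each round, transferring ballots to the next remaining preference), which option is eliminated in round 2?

Round 1: Amara 17, Rahul 46, Jonas 34, Hassan 34. Eliminate Amara.
Round 2: Rahul 46, Jonas 51, Hassan 34. Eliminate Hassan.

Hassan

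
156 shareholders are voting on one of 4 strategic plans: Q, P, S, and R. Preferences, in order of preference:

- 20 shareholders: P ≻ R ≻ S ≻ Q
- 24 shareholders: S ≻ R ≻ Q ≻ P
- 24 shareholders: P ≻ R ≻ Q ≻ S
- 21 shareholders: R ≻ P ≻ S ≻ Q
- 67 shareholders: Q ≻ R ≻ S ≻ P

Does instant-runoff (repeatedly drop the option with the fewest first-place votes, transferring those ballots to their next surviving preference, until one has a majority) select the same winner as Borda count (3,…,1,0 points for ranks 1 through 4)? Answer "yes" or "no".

Instant-runoff — R1 Q 67, P 44, S 24, R 21 (R out); R2 Q 67, P 65, S 24 (S out); R3 Q 91, P 65 (Q winner). Winner: Q.
Borda — scores: Q 249, P 174, S 180, R 333. Winner: R.
The two methods disagree.

no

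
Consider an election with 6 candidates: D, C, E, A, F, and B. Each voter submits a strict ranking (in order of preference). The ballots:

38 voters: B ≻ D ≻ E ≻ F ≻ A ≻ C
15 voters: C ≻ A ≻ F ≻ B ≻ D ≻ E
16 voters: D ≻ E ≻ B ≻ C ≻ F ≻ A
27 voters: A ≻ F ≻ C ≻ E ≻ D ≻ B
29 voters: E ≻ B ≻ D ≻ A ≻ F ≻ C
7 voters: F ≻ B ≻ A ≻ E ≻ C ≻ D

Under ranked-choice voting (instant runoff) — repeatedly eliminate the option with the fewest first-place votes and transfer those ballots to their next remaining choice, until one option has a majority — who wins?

E

Round 1: D 16, C 15, E 29, A 27, F 7, B 38. Eliminate F.
Round 2: D 16, C 15, E 29, A 27, B 45. Eliminate C.
Round 3: D 16, E 29, A 42, B 45. Eliminate D.
Round 4: E 45, A 42, B 45. Eliminate A.
Round 5: E 72, B 60. E has a majority.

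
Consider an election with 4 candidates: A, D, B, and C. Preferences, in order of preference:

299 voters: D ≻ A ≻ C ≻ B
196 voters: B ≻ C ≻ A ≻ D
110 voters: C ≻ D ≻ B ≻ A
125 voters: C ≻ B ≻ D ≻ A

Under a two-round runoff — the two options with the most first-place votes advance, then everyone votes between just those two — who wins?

Round 1 first-place votes: A 0, D 299, B 196, C 235.
D and C advance.
Runoff: D is preferred to C by 299 voters; C by 431.
C wins the runoff.

C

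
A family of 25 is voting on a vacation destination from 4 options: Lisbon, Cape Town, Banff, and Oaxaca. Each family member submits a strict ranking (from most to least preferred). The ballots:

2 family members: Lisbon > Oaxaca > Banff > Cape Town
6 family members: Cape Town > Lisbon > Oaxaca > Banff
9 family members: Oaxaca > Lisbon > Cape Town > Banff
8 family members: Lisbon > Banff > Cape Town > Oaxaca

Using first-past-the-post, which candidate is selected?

First-place votes: Lisbon 10, Cape Town 6, Banff 0, Oaxaca 9.
Lisbon has the most first-place votes.

Lisbon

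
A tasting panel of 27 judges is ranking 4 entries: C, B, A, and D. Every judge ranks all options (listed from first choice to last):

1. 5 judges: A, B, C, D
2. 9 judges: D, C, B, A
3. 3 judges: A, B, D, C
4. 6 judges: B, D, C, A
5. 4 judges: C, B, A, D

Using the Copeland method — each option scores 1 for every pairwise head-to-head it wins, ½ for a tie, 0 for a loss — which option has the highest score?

C: beats A; loses to B and D → score 1.
B: beats C, A, and D → score 3.
A: loses to C, B, and D → score 0.
D: beats C and A; loses to B → score 2.
B has the best pairwise record.

B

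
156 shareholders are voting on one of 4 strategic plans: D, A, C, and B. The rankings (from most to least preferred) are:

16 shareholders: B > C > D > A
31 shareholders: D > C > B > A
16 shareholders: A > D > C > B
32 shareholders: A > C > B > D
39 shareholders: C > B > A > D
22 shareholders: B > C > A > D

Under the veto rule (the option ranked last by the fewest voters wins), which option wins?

C

Last-place votes: D 93, A 47, C 0, B 16.
C is ranked last by the fewest voters, so C wins.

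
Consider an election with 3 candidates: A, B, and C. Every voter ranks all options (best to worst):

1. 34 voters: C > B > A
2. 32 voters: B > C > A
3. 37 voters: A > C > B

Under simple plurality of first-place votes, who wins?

First-place votes: A 37, B 32, C 34.
A has the most first-place votes.

A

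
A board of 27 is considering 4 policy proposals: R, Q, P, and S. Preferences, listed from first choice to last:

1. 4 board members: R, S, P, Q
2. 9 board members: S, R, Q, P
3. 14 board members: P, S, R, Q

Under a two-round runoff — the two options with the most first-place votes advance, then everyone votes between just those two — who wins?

P

Round 1 first-place votes: R 4, Q 0, P 14, S 9.
P and S advance.
Runoff: P is preferred to S by 14 voters; S by 13.
P wins the runoff.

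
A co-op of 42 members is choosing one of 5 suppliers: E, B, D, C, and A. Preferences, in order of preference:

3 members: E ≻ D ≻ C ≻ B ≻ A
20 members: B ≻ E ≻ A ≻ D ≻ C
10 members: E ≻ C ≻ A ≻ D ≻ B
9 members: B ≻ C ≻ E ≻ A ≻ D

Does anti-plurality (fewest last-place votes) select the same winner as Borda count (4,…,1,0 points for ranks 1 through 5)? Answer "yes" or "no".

Anti-plurality — last-place votes: E 0, B 10, D 9, C 20, A 3. Winner: E.
Borda — scores: E 130, B 119, D 39, C 63, A 69. Winner: E.
The two methods agree.

yes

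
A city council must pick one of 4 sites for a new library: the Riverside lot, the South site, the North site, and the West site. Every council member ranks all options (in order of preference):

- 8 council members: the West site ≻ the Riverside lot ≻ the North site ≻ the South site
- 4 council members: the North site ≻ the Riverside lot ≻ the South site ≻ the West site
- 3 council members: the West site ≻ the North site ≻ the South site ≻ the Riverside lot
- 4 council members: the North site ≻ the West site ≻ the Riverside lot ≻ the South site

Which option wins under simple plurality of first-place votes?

the West site

First-place votes: the Riverside lot 0, the South site 0, the North site 8, the West site 11.
the West site has the most first-place votes.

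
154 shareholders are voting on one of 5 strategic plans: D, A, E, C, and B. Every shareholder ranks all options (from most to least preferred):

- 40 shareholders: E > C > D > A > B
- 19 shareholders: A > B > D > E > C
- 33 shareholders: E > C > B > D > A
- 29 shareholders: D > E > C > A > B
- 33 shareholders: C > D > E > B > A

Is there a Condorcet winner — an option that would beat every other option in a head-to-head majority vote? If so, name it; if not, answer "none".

none

Checking pairwise contests:
C beats D 106–48.
D beats A 135–19.
D beats E 81–73.
E beats C 121–33.
D beats B 102–52.
Every option loses at least one head-to-head, so there is no Condorcet winner.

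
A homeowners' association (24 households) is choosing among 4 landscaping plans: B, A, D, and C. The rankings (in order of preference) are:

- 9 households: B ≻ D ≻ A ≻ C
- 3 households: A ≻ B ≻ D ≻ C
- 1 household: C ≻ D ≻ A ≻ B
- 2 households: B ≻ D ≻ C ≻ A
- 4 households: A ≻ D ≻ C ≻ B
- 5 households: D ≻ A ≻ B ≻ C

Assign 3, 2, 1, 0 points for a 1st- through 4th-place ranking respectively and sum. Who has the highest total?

D

B: 9·3 + 3·2 + 1·0 + 2·3 + 4·0 + 5·1 = 44
A: 9·1 + 3·3 + 1·1 + 2·0 + 4·3 + 5·2 = 41
D: 9·2 + 3·1 + 1·2 + 2·2 + 4·2 + 5·3 = 50
C: 9·0 + 3·0 + 1·3 + 2·1 + 4·1 + 5·0 = 9
D has the highest Borda score (50).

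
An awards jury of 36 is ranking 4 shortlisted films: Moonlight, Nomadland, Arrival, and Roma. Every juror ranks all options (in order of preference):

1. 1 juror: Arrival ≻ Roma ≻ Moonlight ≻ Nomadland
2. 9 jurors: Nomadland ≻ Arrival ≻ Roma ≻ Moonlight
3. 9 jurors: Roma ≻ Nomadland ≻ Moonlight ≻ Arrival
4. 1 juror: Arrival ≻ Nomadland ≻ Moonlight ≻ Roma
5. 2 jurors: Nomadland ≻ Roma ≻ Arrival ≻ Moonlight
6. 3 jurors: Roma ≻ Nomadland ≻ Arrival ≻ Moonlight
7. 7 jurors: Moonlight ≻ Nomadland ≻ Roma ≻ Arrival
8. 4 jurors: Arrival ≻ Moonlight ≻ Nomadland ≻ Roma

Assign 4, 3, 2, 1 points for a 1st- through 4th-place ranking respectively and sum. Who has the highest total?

Nomadland

Moonlight: 1·2 + 9·1 + 9·2 + 1·2 + 2·1 + 3·1 + 7·4 + 4·3 = 76
Nomadland: 1·1 + 9·4 + 9·3 + 1·3 + 2·4 + 3·3 + 7·3 + 4·2 = 113
Arrival: 1·4 + 9·3 + 9·1 + 1·4 + 2·2 + 3·2 + 7·1 + 4·4 = 77
Roma: 1·3 + 9·2 + 9·4 + 1·1 + 2·3 + 3·4 + 7·2 + 4·1 = 94
Nomadland has the highest Borda score (113).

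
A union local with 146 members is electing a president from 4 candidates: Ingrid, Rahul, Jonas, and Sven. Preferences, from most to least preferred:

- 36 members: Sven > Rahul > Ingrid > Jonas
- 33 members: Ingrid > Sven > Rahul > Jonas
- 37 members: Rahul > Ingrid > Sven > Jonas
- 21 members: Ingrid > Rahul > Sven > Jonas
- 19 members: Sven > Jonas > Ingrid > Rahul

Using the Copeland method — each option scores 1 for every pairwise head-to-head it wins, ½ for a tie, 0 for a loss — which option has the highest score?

Ingrid: beats Jonas and Sven; ties Rahul → score 2.5.
Rahul: beats Jonas; ties Ingrid; loses to Sven → score 1.5.
Jonas: loses to Ingrid, Rahul, and Sven → score 0.
Sven: beats Rahul and Jonas; loses to Ingrid → score 2.
Ingrid has the best pairwise record.

Ingrid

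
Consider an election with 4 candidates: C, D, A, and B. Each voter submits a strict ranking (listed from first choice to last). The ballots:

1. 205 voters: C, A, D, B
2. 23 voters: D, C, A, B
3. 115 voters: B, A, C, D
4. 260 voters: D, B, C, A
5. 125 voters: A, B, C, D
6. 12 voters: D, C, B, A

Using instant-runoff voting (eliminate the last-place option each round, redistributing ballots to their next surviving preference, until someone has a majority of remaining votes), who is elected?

A

Round 1: C 205, D 295, A 125, B 115. Eliminate B.
Round 2: C 205, D 295, A 240. Eliminate C.
Round 3: D 295, A 445. A has a majority.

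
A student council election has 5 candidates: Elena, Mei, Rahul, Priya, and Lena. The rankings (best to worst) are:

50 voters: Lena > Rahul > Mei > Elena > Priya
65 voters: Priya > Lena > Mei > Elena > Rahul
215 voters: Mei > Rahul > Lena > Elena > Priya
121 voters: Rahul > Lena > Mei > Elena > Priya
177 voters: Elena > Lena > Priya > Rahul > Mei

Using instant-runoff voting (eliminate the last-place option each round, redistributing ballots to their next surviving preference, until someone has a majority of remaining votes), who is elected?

Mei

Round 1: Elena 177, Mei 215, Rahul 121, Priya 65, Lena 50. Eliminate Lena.
Round 2: Elena 177, Mei 215, Rahul 171, Priya 65. Eliminate Priya.
Round 3: Elena 177, Mei 280, Rahul 171. Eliminate Rahul.
Round 4: Elena 177, Mei 451. Mei has a majority.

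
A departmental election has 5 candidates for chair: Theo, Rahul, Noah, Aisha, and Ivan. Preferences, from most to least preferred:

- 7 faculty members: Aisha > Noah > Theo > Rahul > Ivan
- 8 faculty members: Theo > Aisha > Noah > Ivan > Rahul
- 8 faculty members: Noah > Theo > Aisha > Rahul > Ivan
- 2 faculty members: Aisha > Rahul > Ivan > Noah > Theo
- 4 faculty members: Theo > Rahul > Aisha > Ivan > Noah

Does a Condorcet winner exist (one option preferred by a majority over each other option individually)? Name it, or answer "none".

none

Checking pairwise contests:
Noah beats Theo 17–12.
Theo beats Rahul 27–2.
Aisha beats Noah 21–8.
Theo beats Aisha 20–9.
Theo beats Ivan 27–2.
Every option loses at least one head-to-head, so there is no Condorcet winner.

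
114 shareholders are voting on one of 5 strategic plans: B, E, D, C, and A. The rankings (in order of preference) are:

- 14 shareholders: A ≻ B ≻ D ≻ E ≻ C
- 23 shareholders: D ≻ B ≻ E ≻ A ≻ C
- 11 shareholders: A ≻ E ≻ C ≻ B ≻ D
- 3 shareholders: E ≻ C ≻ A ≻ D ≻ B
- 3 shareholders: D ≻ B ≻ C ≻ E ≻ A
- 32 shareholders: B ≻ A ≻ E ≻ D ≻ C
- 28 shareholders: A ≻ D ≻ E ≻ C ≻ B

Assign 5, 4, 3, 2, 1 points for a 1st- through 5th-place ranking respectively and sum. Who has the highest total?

A

B: 14·4 + 23·4 + 11·2 + 3·1 + 3·4 + 32·5 + 28·1 = 373
E: 14·2 + 23·3 + 11·4 + 3·5 + 3·2 + 32·3 + 28·3 = 342
D: 14·3 + 23·5 + 11·1 + 3·2 + 3·5 + 32·2 + 28·4 = 365
C: 14·1 + 23·1 + 11·3 + 3·4 + 3·3 + 32·1 + 28·2 = 179
A: 14·5 + 23·2 + 11·5 + 3·3 + 3·1 + 32·4 + 28·5 = 451
A has the highest Borda score (451).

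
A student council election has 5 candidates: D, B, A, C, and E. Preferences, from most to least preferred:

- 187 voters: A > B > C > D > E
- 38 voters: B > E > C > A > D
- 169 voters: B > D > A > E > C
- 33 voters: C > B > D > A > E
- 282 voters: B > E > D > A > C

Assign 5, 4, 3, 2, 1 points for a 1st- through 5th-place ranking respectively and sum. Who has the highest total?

B

D: 187·2 + 38·1 + 169·4 + 33·3 + 282·3 = 2033
B: 187·4 + 38·5 + 169·5 + 33·4 + 282·5 = 3325
A: 187·5 + 38·2 + 169·3 + 33·2 + 282·2 = 2148
C: 187·3 + 38·3 + 169·1 + 33·5 + 282·1 = 1291
E: 187·1 + 38·4 + 169·2 + 33·1 + 282·4 = 1838
B has the highest Borda score (3325).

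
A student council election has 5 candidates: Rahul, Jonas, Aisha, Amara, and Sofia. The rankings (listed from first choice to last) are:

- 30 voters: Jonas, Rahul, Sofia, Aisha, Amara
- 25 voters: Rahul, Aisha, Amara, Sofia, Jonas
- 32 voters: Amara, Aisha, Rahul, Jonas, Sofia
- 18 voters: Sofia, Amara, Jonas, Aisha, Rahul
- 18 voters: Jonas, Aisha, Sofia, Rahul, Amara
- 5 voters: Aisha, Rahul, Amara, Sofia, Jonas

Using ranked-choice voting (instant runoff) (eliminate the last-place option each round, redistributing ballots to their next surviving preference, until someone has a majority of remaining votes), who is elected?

Amara

Round 1: Rahul 25, Jonas 48, Aisha 5, Amara 32, Sofia 18. Eliminate Aisha.
Round 2: Rahul 30, Jonas 48, Amara 32, Sofia 18. Eliminate Sofia.
Round 3: Rahul 30, Jonas 48, Amara 50. Eliminate Rahul.
Round 4: Jonas 48, Amara 80. Amara has a majority.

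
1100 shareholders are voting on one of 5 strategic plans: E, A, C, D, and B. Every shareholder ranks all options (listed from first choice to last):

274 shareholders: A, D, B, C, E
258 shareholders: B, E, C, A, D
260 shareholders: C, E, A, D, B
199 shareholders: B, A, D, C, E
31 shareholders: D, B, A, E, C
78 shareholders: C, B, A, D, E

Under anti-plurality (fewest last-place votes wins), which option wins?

A

Last-place votes: E 551, A 0, C 31, D 258, B 260.
A is ranked last by the fewest voters, so A wins.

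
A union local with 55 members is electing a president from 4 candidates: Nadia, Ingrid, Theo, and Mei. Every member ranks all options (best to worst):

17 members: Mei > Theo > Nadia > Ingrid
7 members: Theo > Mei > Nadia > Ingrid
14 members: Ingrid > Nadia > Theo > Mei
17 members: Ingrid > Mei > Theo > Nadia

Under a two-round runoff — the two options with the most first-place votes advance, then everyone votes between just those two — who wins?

Ingrid

Round 1 first-place votes: Nadia 0, Ingrid 31, Theo 7, Mei 17.
Ingrid and Mei advance.
Runoff: Ingrid is preferred to Mei by 31 voters; Mei by 24.
Ingrid wins the runoff.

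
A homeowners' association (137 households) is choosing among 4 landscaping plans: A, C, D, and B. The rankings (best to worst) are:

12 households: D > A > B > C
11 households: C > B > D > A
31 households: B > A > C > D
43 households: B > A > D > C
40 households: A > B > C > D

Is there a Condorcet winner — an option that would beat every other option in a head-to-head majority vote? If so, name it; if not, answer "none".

B

B vs A: 85–52 for B.
B vs C: 126–11 for B.
B vs D: 125–12 for B.
B beats every other option head-to-head.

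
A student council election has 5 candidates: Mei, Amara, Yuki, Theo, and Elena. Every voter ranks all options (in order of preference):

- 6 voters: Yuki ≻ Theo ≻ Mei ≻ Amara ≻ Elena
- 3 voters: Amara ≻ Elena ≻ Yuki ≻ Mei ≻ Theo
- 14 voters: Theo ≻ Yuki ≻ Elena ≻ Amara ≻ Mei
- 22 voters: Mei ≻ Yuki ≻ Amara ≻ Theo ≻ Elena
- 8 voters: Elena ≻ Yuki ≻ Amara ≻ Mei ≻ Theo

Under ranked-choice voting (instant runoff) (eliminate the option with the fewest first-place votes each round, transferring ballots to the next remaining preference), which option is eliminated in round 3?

Round 1: Mei 22, Amara 3, Yuki 6, Theo 14, Elena 8. Eliminate Amara.
Round 2: Mei 22, Yuki 6, Theo 14, Elena 11. Eliminate Yuki.
Round 3: Mei 22, Theo 20, Elena 11. Eliminate Elena.

Elena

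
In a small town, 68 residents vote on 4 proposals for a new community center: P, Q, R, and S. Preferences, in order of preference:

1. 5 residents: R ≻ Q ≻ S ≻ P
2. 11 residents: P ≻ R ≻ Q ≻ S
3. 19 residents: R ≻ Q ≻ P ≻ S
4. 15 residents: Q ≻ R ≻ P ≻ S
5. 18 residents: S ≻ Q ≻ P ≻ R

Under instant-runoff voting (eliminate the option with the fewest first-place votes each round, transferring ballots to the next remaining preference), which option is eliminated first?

P

Round 1: P 11, Q 15, R 24, S 18. Eliminate P.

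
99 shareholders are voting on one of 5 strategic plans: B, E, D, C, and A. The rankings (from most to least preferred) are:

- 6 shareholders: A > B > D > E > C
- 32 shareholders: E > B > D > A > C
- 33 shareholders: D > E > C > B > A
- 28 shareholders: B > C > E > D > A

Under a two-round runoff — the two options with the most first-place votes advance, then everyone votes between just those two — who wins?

E

Round 1 first-place votes: B 28, E 32, D 33, C 0, A 6.
D and E advance.
Runoff: D is preferred to E by 39 voters; E by 60.
E wins the runoff.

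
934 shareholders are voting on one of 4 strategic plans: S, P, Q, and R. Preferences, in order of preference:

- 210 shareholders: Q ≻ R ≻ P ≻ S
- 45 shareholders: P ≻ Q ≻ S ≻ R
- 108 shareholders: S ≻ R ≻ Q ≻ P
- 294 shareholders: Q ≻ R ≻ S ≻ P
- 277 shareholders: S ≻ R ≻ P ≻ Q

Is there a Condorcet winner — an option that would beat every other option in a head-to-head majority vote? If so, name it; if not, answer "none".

Q

Q vs S: 549–385 for Q.
Q vs P: 612–322 for Q.
Q vs R: 549–385 for Q.
Q beats every other option head-to-head.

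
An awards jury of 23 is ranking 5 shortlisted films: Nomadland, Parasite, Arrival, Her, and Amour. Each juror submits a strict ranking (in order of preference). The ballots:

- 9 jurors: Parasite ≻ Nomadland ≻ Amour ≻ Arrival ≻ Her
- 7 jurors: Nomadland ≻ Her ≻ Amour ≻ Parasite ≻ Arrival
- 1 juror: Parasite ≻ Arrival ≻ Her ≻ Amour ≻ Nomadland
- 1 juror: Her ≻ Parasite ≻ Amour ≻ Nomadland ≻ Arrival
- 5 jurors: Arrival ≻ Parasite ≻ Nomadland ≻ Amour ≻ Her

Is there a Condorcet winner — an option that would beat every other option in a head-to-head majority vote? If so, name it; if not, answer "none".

Parasite vs Nomadland: 16–7 for Parasite.
Parasite vs Arrival: 18–5 for Parasite.
Parasite vs Her: 15–8 for Parasite.
Parasite vs Amour: 16–7 for Parasite.
Parasite beats every other option head-to-head.

Parasite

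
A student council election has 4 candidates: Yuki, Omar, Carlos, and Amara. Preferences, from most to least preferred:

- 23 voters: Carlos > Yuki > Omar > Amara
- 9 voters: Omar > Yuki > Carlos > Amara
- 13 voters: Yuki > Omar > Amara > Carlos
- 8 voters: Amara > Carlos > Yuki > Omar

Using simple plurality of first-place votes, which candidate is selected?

Carlos

First-place votes: Yuki 13, Omar 9, Carlos 23, Amara 8.
Carlos has the most first-place votes.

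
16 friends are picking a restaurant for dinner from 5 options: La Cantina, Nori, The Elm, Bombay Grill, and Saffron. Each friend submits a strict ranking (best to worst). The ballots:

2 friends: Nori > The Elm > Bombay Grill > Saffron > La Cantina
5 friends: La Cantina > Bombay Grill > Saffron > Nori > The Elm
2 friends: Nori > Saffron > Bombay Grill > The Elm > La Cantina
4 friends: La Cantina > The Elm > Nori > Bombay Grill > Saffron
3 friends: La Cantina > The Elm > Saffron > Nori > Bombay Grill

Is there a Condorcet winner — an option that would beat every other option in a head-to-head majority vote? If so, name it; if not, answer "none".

La Cantina

La Cantina vs Nori: 12–4 for La Cantina.
La Cantina vs The Elm: 12–4 for La Cantina.
La Cantina vs Bombay Grill: 12–4 for La Cantina.
La Cantina vs Saffron: 12–4 for La Cantina.
La Cantina beats every other option head-to-head.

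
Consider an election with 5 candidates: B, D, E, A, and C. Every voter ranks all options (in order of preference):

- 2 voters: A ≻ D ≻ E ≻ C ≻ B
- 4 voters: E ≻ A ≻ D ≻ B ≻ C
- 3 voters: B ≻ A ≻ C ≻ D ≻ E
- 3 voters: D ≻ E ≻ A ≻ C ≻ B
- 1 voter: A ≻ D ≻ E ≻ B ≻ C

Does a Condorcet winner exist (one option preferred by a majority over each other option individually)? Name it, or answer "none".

Checking pairwise contests:
D beats B 10–3.
A beats D 10–3.
D beats E 9–4.
E beats A 7–6.
B beats C 8–5.
Every option loses at least one head-to-head, so there is no Condorcet winner.

none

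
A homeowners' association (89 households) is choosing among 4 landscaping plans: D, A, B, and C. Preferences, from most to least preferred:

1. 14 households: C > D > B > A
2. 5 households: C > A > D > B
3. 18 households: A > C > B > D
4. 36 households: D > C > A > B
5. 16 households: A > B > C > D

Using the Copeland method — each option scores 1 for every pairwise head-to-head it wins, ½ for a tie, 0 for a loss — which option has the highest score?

D: beats A and B; loses to C → score 2.
A: beats B; loses to D and C → score 1.
B: loses to D, A, and C → score 0.
C: beats D, A, and B → score 3.
C has the best pairwise record.

C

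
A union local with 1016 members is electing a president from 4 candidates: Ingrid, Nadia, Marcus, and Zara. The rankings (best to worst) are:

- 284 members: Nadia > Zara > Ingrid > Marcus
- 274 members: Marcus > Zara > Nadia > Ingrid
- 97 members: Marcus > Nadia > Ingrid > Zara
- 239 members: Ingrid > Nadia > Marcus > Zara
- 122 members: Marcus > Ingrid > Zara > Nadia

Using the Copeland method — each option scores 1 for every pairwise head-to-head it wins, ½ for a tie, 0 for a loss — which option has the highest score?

Ingrid: beats Marcus; loses to Nadia and Zara → score 1.
Nadia: beats Ingrid, Marcus, and Zara → score 3.
Marcus: beats Zara; loses to Ingrid and Nadia → score 1.
Zara: beats Ingrid; loses to Nadia and Marcus → score 1.
Nadia has the best pairwise record.

Nadia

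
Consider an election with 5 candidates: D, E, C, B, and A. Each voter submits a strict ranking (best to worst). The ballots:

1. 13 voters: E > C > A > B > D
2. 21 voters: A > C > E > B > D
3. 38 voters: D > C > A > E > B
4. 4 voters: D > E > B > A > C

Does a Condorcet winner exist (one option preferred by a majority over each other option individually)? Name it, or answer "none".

D vs E: 42–34 for D.
D vs C: 42–34 for D.
D vs B: 42–34 for D.
D vs A: 42–34 for D.
D beats every other option head-to-head.

D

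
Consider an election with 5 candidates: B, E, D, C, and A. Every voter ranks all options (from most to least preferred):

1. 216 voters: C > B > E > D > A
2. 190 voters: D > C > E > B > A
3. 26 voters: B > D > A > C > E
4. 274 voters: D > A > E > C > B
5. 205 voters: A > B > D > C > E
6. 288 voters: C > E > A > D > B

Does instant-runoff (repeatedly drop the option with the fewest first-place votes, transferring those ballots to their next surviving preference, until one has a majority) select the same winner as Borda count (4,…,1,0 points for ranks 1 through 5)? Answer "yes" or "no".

Instant-runoff — R1 B 26, E 0, D 464, C 504, A 205 (E out); R2 B 26, D 464, C 504, A 205 (B out); R3 D 490, C 504, A 205 (A out); R4 D 695, C 504 (D winner). Winner: D.
Borda — scores: B 1557, E 2224, D 2848, C 3091, A 2270. Winner: C.
The two methods disagree.

no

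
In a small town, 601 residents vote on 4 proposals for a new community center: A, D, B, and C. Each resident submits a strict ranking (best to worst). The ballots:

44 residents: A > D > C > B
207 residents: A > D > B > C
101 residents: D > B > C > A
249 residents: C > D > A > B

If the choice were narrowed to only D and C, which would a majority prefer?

Voters preferring D to C: 352; preferring C to D: 249.
D wins the head-to-head.

D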